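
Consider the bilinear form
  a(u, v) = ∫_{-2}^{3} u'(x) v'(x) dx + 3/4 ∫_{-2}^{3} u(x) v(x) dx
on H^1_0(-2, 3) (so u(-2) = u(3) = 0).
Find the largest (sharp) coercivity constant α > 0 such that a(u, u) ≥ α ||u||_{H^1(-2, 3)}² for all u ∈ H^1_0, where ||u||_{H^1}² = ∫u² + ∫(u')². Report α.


α = (π^2 + 75/4)/(π^2 + 25)

Coercivity of a(·,·) on H^1_0(-2, 3) means a(u, u) ≥ α ||u||_{H^1}² for every u ∈ H^1_0.
The interval has length L = 5, and Poincaré/coercivity depend only on L. Here a(u, u) = ∫(u')² + (3/4)·∫u².
Here 0 < c = 3/4 < 1. The condition a(u,u) ≥ α||u||_{H^1}² reads (1−α)∫(u')² ≥ (α−c)∫u². Any admissible α is ≤ 1 (rapidly oscillating u have ∫u²/∫(u')² → 0), and α = 1 would force 0 ≥ (1−c)∫u², impossible since c < 1; so 1−α > 0. By the sharp Poincaré inequality on H^1_0 of an interval of length L, ∫(u')² ≥ (π/L)²∫u² with equality for the first sine mode sin(π(x−x₀)/L) (x₀ the left endpoint), so the inequality holds for all u iff (1−α)(π/L)² ≥ α − c, i.e. α ≤ ((π/L)² + c)/((π/L)² + 1) = (1 + c(L/π)²)/(1 + (L/π)²). With (π/L)² = π^2/25 and c = 3/4, the largest admissible constant is α = ((π/L)² + c)/((π/L)² + 1).
Simplifying, α = (π^2 + 75/4)/(π^2 + 25).


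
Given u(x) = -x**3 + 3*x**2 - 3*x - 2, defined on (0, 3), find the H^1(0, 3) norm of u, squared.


||u||_{H^1}^2 = 8913/70

The H^1 norm (squared) on an interval (0, L) is
  ||u||_{H^1}^2 = ∫_0^L u(x)^2 dx + ∫_0^L u'(x)^2 dx.
Compute u'(x) = -3*x**2 + 6*x - 3.
Then u(x)^2 = x**6 - 6*x**5 + 15*x**4 - 14*x**3 - 3*x**2 + 12*x + 4 and u'(x)^2 = 9*x**4 - 36*x**3 + 54*x**2 - 36*x + 9.
Integrate each monomial from 0 to 3 using ∫_0^3 c·x^n dx = c·3^(n+1)/(n+1):
  ∫_0^3 u(x)^2 dx = ∫_0^3 (x^6 - 6*x^5 + 15*x^4 - 14*x^3 - 3*x^2 + 12*x + 4) dx. Term by term:
    ∫_0^3 x^6 dx = 2187/7;  ∫_0^3 -6*x^5 dx = -729;  ∫_0^3 15*x^4 dx = 729;
    ∫_0^3 -14*x^3 dx = -567/2;  ∫_0^3 -3*x^2 dx = -27;  ∫_0^3 12*x dx = 54;
    ∫_0^3 4 dx = 12.
  Sum: 2187/7 − 729 + 729 − 567/2 − 27 + 54 + 12 = 951/14.
  ∫_0^3 u'(x)^2 dx = ∫_0^3 (9*x^4 - 36*x^3 + 54*x^2 - 36*x + 9) dx. Term by term:
    ∫_0^3 9*x^4 dx = 2187/5;  ∫_0^3 -36*x^3 dx = -729;  ∫_0^3 54*x^2 dx = 486;
    ∫_0^3 -36*x dx = -162;  ∫_0^3 9 dx = 27.
  Sum: 2187/5 − 729 + 486 − 162 + 27 = 297/5.
Adding: ||u||_{H^1}^2 = 951/14 + 297/5 = 8913/70.


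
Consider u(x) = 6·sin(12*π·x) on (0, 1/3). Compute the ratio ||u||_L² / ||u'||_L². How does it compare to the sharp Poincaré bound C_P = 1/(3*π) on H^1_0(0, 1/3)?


||u||_L² / ||u'||_L² = 1/(12*π) < C_P = 1/(3*π).

u(x) = 6·sin(12*π·x), so u'(x) = 72*π*cos(12*π*x).
Writing u(x) = A·sin(kπx/L) with A = 6 and k = 4, use ∫_0^L sin²(kπx/L) dx = L/2 and ∫_0^L cos²(kπx/L) dx = L/2.
u² = 36·sin²(12*π·x) and (u')² = 5184*π^2·cos²(12*π·x), and each of sin², cos² integrates to L/2 = 1/6 over (0, 1/3).
∫_0^1/3 u² dx = 6, so ||u||_L² = sqrt(6).
∫_0^1/3 (u')² dx = 864*π^2, so ||u'||_L² = 12*sqrt(6)*π.
Ratio ||u||_L² / ||u'||_L² = 1/(12*π).
Sharp Poincaré constant on H^1_0(0, 1/3) is C_P = L/π = 1/(3*π), achieved by sin(3*π·x).
This is the k = 4 harmonic; the ratio L/(kπ) is strictly less than C_P = L/π, consistent with the sharp inequality ||u||_L² ≤ C_P ||u'||_L².


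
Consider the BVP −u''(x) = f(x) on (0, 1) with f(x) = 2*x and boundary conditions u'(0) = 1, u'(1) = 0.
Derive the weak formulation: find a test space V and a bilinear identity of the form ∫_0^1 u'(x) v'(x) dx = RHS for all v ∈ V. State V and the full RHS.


V = H^1(0, 1) (v unrestricted at boundary; u is determined up to an additive constant); weak form: ∫_0^1 u'v' dx = ∫_0^1 (2*x) v dx − v(0) for all v ∈ V.

Multiply both sides by a test function v and integrate from 0 to 1:
  ∫_0^1 −u''(x) v(x) dx = ∫_0^1 f(x) v(x) dx.
Integrate the LHS by parts once:
  ∫_0^1 −u'' v dx = −[u'(x) v(x)]_0^1 + ∫_0^1 u'(x) v'(x) dx.
Thus ∫_0^1 u'(x) v'(x) dx = ∫_0^1 f(x) v(x) dx + [u'(x) v(x)]_0^1.
Choose V so that boundary terms are either known or forced to vanish.
u has inhomogeneous Neumann u'(0) = 1, u'(1) = 0. [u' v]_0^1 = (0)·v(1) − (1)·v(0) = − v(0). Take V = H^1(0, 1); boundary term becomes part of RHS.
Weak formulation: find u (satisfying any essential BC) such that ∫_0^1 u'(x) v'(x) dx = ∫_0^1 f v dx − v(0) for all v ∈ V (Neumann data are natural BCs: they enter the RHS as boundary terms).
Substituting f(x) = 2*x, the right-hand side is ∫_0^1 (2*x) v dx − v(0).
Compatibility check (pure Neumann): taking v ≡ 1 ∈ V gives 0 = ∫_0^1 f dx + (0) − (1), i.e. ∫_0^1 f dx must equal u'(0) − u'(1) = 1. Indeed ∫_0^1 (2*x) dx = 1, so the data are compatible. The solution is then unique only up to an additive constant (fix it e.g. by requiring ∫_0^1 u dx = 0).


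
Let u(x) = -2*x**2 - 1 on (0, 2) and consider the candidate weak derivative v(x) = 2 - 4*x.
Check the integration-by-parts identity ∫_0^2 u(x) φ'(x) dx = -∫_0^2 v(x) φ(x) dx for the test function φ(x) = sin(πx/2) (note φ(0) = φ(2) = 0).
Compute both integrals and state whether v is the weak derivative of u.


LHS = 16/π, RHS = 8/π. No, v is not the weak derivative of u.

u(x) = -2*x**2 - 1, classical derivative u'(x) = -4*x.
φ(x) = sin(πx/2), so φ'(x) = π*cos(π*x/2)/2.
Note φ(0) = φ(2) = 0, so the boundary term u·φ vanishes.
LHS = ∫_0^2 u(x) φ'(x) dx = ∫_0^2 (-π*x^2*cos(π*x/2) - π*cos(π*x/2)/2) dx. Term by term:
  ∫_0^2 -π*cos(π*x/2)/2 dx = 0;  ∫_0^2 -π*x^2*cos(π*x/2) dx = 16/π.
Sum: 0 + 16/π = 16/π.
So LHS = 16/π.
∫_0^2 v(x) φ(x) dx = ∫_0^2 (-4*x*sin(π*x/2) + 2*sin(π*x/2)) dx. Term by term:
  ∫_0^2 2*sin(π*x/2) dx = 8/π;  ∫_0^2 -4*x*sin(π*x/2) dx = -16/π.
Sum: 8/π − 16/π = -8/π.
So RHS = -∫_0^2 v(x) φ(x) dx = 8/π.
LHS − RHS = 8/π ≠ 0, so the identity fails.
(For a valid weak derivative the identity must hold for EVERY test function, in particular this one. The failure shows v is NOT the weak derivative of u.)
Correct weak derivative would be u'(x) = -4*x.


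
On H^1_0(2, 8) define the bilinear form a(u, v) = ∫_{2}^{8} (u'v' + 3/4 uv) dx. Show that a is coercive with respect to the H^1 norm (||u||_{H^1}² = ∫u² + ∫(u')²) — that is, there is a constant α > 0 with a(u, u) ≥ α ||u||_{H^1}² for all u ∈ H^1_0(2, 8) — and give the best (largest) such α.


α = (π^2 + 27)/(π^2 + 36)

Coercivity of a(·,·) on H^1_0(2, 8) means a(u, u) ≥ α ||u||_{H^1}² for every u ∈ H^1_0.
The interval has length L = 6, and Poincaré/coercivity depend only on L. Here a(u, u) = ∫(u')² + (3/4)·∫u².
Here 0 < c = 3/4 < 1. The condition a(u,u) ≥ α||u||_{H^1}² reads (1−α)∫(u')² ≥ (α−c)∫u². Any admissible α is ≤ 1 (rapidly oscillating u have ∫u²/∫(u')² → 0), and α = 1 would force 0 ≥ (1−c)∫u², impossible since c < 1; so 1−α > 0. By the sharp Poincaré inequality on H^1_0 of an interval of length L, ∫(u')² ≥ (π/L)²∫u² with equality for the first sine mode sin(π(x−x₀)/L) (x₀ the left endpoint), so the inequality holds for all u iff (1−α)(π/L)² ≥ α − c, i.e. α ≤ ((π/L)² + c)/((π/L)² + 1) = (1 + c(L/π)²)/(1 + (L/π)²). With (π/L)² = π^2/36 and c = 3/4, the largest admissible constant is α = ((π/L)² + c)/((π/L)² + 1).
Simplifying, α = (π^2 + 27)/(π^2 + 36).


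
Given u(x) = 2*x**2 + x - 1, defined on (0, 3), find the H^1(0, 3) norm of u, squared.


||u||_{H^1}^2 = 2127/5

The H^1 norm (squared) on an interval (0, L) is
  ||u||_{H^1}^2 = ∫_0^L u(x)^2 dx + ∫_0^L u'(x)^2 dx.
Compute u'(x) = 4*x + 1.
Then u(x)^2 = 4*x**4 + 4*x**3 - 3*x**2 - 2*x + 1 and u'(x)^2 = 16*x**2 + 8*x + 1.
Integrate each monomial from 0 to 3 using ∫_0^3 c·x^n dx = c·3^(n+1)/(n+1):
  ∫_0^3 u(x)^2 dx = ∫_0^3 (4*x^4 + 4*x^3 - 3*x^2 - 2*x + 1) dx. Term by term:
    ∫_0^3 4*x^4 dx = 972/5;  ∫_0^3 4*x^3 dx = 81;  ∫_0^3 -3*x^2 dx = -27;
    ∫_0^3 -2*x dx = -9;  ∫_0^3 1 dx = 3.
  Sum: 972/5 + 81 − 27 − 9 + 3 = 1212/5.
  ∫_0^3 u'(x)^2 dx = ∫_0^3 (16*x^2 + 8*x + 1) dx. Term by term:
    ∫_0^3 16*x^2 dx = 144;  ∫_0^3 8*x dx = 36;  ∫_0^3 1 dx = 3.
  Sum: 144 + 36 + 3 = 183.
Adding: ||u||_{H^1}^2 = 1212/5 + 183 = 2127/5.


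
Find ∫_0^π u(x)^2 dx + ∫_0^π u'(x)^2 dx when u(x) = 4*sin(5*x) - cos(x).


||u||_{H^1(0,π)}^2 = 209*π

u'(x) = sin(x) + 20*cos(5*x).
Expand u² and (u')² and integrate term by term on (0, π), using: for integers n ≥ 1, ∫_0^π sin²(nx) dx = ∫_0^π cos²(nx) dx = π/2; for n ≠ n', ∫_0^π sin(nx)sin(n'x) dx = ∫_0^π cos(nx)cos(n'x) dx = 0; and by product-to-sum, ∫_0^π sin(nx)cos(n'x) dx = ½∫_0^π [sin((n+n')x) + sin((n−n')x)] dx, which is 0 when n+n' is even and 2n/(n²−n'²) when n+n' is odd (it need not vanish on (0, π)).
  u² squared terms: (-1)²·∫cos(x)² dx = 1·π/2 = π/2;  (4)²·∫sin(5x)² dx = 16·π/2 = 8*π.
  u² cross terms: 2·(-1)·(4)·∫cos(x)·sin(5x) dx = -8·(0) = 0.
  So ∫_0^π u² dx = π/2 + 8*π + 0 = 17*π/2.
  (u')² squared terms: (20)²·∫cos(5x)² dx = 400·π/2 = 200*π;  (1)²·∫sin(x)² dx = 1·π/2 = π/2.
  (u')² cross terms: 2·(20)·(1)·∫cos(5x)·sin(x) dx = 40·(0) = 0.
  So ∫_0^π (u')² dx = 200*π + π/2 + 0 = 401*π/2.
||u||_{H^1}^2 = (17*π/2) + (401*π/2) = 209*π.


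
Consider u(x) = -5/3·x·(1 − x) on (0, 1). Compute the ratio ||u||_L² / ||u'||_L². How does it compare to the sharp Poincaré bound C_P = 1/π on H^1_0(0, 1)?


||u||_L² / ||u'||_L² = sqrt(10)/10 < C_P = 1/π.

u(x) = -5/3·x·(1 − x), so u'(x) = 10*x/3 - 5/3.
u(x) = -5/3·x·(1 − x) vanishes at x = 0 and x = 1, so u ∈ H^1_0(0, 1). Differentiate via the product rule and integrate the resulting polynomials term by term.
  ∫_0^1 u² dx = ∫_0^1 (25*x^4/9 - 50*x^3/9 + 25*x^2/9) dx. Term by term:
    ∫_0^1 25*x^4/9 dx = 5/9;  ∫_0^1 -50*x^3/9 dx = -25/18;  ∫_0^1 25*x^2/9 dx = 25/27.
  Sum: 5/9 − 25/18 + 25/27 = 5/54.
  ∫_0^1 (u')² dx = ∫_0^1 (100*x^2/9 - 100*x/9 + 25/9) dx. Term by term:
    ∫_0^1 100*x^2/9 dx = 100/27;  ∫_0^1 -100*x/9 dx = -50/9;  ∫_0^1 25/9 dx = 25/9.
  Sum: 100/27 − 50/9 + 25/9 = 25/27.
∫_0^1 u² dx = 5/54, so ||u||_L² = sqrt(30)/18.
∫_0^1 (u')² dx = 25/27, so ||u'||_L² = 5*sqrt(3)/9.
Ratio ||u||_L² / ||u'||_L² = sqrt(10)/10.
Sharp Poincaré constant on H^1_0(0, 1) is C_P = L/π = 1/π, achieved by sin(π·x).
A polynomial bump cannot attain the sharp Poincaré constant (only the first sine eigenfunction does), so the ratio is strictly less than C_P, consistent with ||u||_L² ≤ C_P ||u'||_L².


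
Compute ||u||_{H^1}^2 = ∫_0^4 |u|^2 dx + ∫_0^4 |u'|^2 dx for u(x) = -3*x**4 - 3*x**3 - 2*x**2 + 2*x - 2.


||u||_{H^1}^2 = 103086944/105

The H^1 norm (squared) on an interval (0, L) is
  ||u||_{H^1}^2 = ∫_0^L u(x)^2 dx + ∫_0^L u'(x)^2 dx.
Compute u'(x) = -12*x**3 - 9*x**2 - 4*x + 2.
Then u(x)^2 = 9*x**8 + 18*x**7 + 21*x**6 + 4*x**4 + 4*x**3 + 12*x**2 - 8*x + 4 and u'(x)^2 = 144*x**6 + 216*x**5 + 177*x**4 + 24*x**3 - 20*x**2 - 16*x + 4.
Integrate each monomial from 0 to 4 using ∫_0^4 c·x^n dx = c·4^(n+1)/(n+1):
  ∫_0^4 u(x)^2 dx = ∫_0^4 (9*x^8 + 18*x^7 + 21*x^6 + 4*x^4 + 4*x^3 + 12*x^2 - 8*x + 4) dx. Term by term:
    ∫_0^4 9*x^8 dx = 262144;  ∫_0^4 18*x^7 dx = 147456;  ∫_0^4 21*x^6 dx = 49152;
    ∫_0^4 4*x^4 dx = 4096/5;  ∫_0^4 4*x^3 dx = 256;  ∫_0^4 12*x^2 dx = 256;
    ∫_0^4 -8*x dx = -64;  ∫_0^4 4 dx = 16.
  Sum: 262144 + 147456 + 49152 + 4096/5 + 256 + 256 − 64 + 16 = 2300176/5.
  ∫_0^4 u'(x)^2 dx = ∫_0^4 (144*x^6 + 216*x^5 + 177*x^4 + 24*x^3 - 20*x^2 - 16*x + 4) dx. Term by term:
    ∫_0^4 144*x^6 dx = 2359296/7;  ∫_0^4 216*x^5 dx = 147456;  ∫_0^4 177*x^4 dx = 181248/5;
    ∫_0^4 24*x^3 dx = 1536;  ∫_0^4 -20*x^2 dx = -1280/3;  ∫_0^4 -16*x dx = -128;
    ∫_0^4 4 dx = 16.
  Sum: 2359296/7 + 147456 + 181248/5 + 1536 − 1280/3 − 128 + 16 = 54783248/105.
Adding: ||u||_{H^1}^2 = 2300176/5 + 54783248/105 = 103086944/105.


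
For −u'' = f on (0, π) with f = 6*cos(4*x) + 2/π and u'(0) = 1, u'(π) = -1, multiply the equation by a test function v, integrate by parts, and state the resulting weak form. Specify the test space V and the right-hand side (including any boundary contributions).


V = H^1(0, π) (v unrestricted at boundary; u is determined up to an additive constant); weak form: ∫_0^π u'v' dx = ∫_0^π (6*cos(4*x) + 2/π) v dx − v(π) − v(0) for all v ∈ V.

Multiply both sides by a test function v and integrate from 0 to π:
  ∫_0^π −u''(x) v(x) dx = ∫_0^π f(x) v(x) dx.
Integrate the LHS by parts once:
  ∫_0^π −u'' v dx = −[u'(x) v(x)]_0^π + ∫_0^π u'(x) v'(x) dx.
Thus ∫_0^π u'(x) v'(x) dx = ∫_0^π f(x) v(x) dx + [u'(x) v(x)]_0^π.
Choose V so that boundary terms are either known or forced to vanish.
u has inhomogeneous Neumann u'(0) = 1, u'(π) = -1. [u' v]_0^π = (-1)·v(π) − (1)·v(0) = − v(π) − v(0). Take V = H^1(0, π); boundary term becomes part of RHS.
Weak formulation: find u (satisfying any essential BC) such that ∫_0^π u'(x) v'(x) dx = ∫_0^π f v dx − v(π) − v(0) for all v ∈ V (Neumann data are natural BCs: they enter the RHS as boundary terms).
Substituting f(x) = 6*cos(4*x) + 2/π, the right-hand side is ∫_0^π (6*cos(4*x) + 2/π) v dx − v(π) − v(0).
Compatibility check (pure Neumann): taking v ≡ 1 ∈ V gives 0 = ∫_0^π f dx + (-1) − (1), i.e. ∫_0^π f dx must equal u'(0) − u'(π) = 2. Indeed ∫_0^π (6*cos(4*x) + 2/π) dx = 2, so the data are compatible. The solution is then unique only up to an additive constant (fix it e.g. by requiring ∫_0^π u dx = 0).


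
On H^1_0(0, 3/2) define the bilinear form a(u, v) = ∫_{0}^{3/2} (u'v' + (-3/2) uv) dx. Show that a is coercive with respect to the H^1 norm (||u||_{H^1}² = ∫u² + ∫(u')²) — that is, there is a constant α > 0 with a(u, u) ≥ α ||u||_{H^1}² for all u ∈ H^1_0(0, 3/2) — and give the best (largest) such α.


α = (-27 + 8*π^2)/(2*(9 + 4*π^2))

Coercivity of a(·,·) on H^1_0(0, 3/2) means a(u, u) ≥ α ||u||_{H^1}² for every u ∈ H^1_0.
The interval has length L = 3/2, and Poincaré/coercivity depend only on L. Here a(u, u) = ∫(u')² + (-3/2)·∫u².
Here c = -3/2 < 0 with |c| < (π/L)² = 4*π^2/9, so coercivity still holds. The condition a(u,u) ≥ α||u||_{H^1}² reads (1−α)∫(u')² ≥ (α−c)∫u². Any admissible α is ≤ 1 (rapidly oscillating u have ∫u²/∫(u')² → 0), and α = 1 would force 0 ≥ (1−c)∫u², impossible since c < 1; so 1−α > 0. By the sharp Poincaré inequality on H^1_0 of an interval of length L, ∫(u')² ≥ (π/L)²∫u² with equality for the first sine mode sin(π(x−x₀)/L) (x₀ the left endpoint), so the inequality holds for all u iff (1−α)(π/L)² ≥ α − c, i.e. α ≤ ((π/L)² + c)/((π/L)² + 1) = (1 + c(L/π)²)/(1 + (L/π)²). (Direct route, valid since c ≤ 0: Poincaré gives c∫u² ≥ c(L/π)²∫(u')², so a(u,u) ≥ (1 + c(L/π)²)∫(u')², while ||u||_{H^1}² ≤ (1 + (L/π)²)∫(u')²; dividing yields the same α.) With (π/L)² = 4*π^2/9 and c = -3/2, the largest admissible constant is α = ((π/L)² + c)/((π/L)² + 1).
Simplifying, α = (-27 + 8*π^2)/(2*(9 + 4*π^2)).


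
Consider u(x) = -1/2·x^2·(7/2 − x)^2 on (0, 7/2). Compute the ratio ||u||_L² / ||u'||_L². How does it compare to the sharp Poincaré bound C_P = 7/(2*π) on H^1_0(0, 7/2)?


||u||_L² / ||u'||_L² = 7*sqrt(3)/12 < C_P = 7/(2*π).

u(x) = -1/2·x^2·(7/2 − x)^2, so u'(x) = x*(-8*x^2 + 42*x - 49)/4.
u(x) = -1/2·x^2·(7/2 − x)^2 vanishes at x = 0 and x = 7/2, so u ∈ H^1_0(0, 7/2). Differentiate via the product rule and integrate the resulting polynomials term by term.
  ∫_0^7/2 u² dx = ∫_0^7/2 (x^8/4 - 7*x^7/2 + 147*x^6/8 - 343*x^5/8 + 2401*x^4/64) dx. Term by term:
    ∫_0^7/2 x^8/4 dx = 40353607/18432;  ∫_0^7/2 -7*x^7/2 dx = -40353607/4096;  ∫_0^7/2 147*x^6/8 dx = 17294403/1024;
    ∫_0^7/2 -343*x^5/8 dx = -40353607/3072;  ∫_0^7/2 2401*x^4/64 dx = 40353607/10240.
  Sum: 40353607/18432 − 40353607/4096 + 17294403/1024 − 40353607/3072 + 40353607/10240 = 5764801/184320.
  ∫_0^7/2 (u')² dx = ∫_0^7/2 (4*x^6 - 42*x^5 + 637*x^4/4 - 1029*x^3/4 + 2401*x^2/16) dx. Term by term:
    ∫_0^7/2 4*x^6 dx = 117649/32;  ∫_0^7/2 -42*x^5 dx = -823543/64;  ∫_0^7/2 637*x^4/4 dx = 10706059/640;
    ∫_0^7/2 -1029*x^3/4 dx = -2470629/256;  ∫_0^7/2 2401*x^2/16 dx = 823543/384.
  Sum: 117649/32 − 823543/64 + 10706059/640 − 2470629/256 + 823543/384 = 117649/3840.
∫_0^7/2 u² dx = 5764801/184320, so ||u||_L² = 2401*sqrt(5)/960.
∫_0^7/2 (u')² dx = 117649/3840, so ||u'||_L² = 343*sqrt(15)/240.
Ratio ||u||_L² / ||u'||_L² = 7*sqrt(3)/12.
Sharp Poincaré constant on H^1_0(0, 7/2) is C_P = L/π = 7/(2*π), achieved by sin(2*π/7·x).
A polynomial bump cannot attain the sharp Poincaré constant (only the first sine eigenfunction does), so the ratio is strictly less than C_P, consistent with ||u||_L² ≤ C_P ||u'||_L².


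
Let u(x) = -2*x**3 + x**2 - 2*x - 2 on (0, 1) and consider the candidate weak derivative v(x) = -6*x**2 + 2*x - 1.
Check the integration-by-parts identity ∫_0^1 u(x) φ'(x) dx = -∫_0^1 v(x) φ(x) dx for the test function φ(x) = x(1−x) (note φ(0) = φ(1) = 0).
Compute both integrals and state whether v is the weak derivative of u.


LHS = 7/15, RHS = 3/10. No, v is not the weak derivative of u.

u(x) = -2*x**3 + x**2 - 2*x - 2, classical derivative u'(x) = -6*x**2 + 2*x - 2.
φ(x) = x(1−x), so φ'(x) = 1 - 2*x.
Note φ(0) = φ(1) = 0, so the boundary term u·φ vanishes.
LHS = ∫_0^1 u(x) φ'(x) dx = ∫_0^1 (4*x^4 - 4*x^3 + 5*x^2 + 2*x - 2) dx. Term by term:
  ∫_0^1 4*x^4 dx = 4/5;  ∫_0^1 -4*x^3 dx = -1;  ∫_0^1 5*x^2 dx = 5/3;
  ∫_0^1 2*x dx = 1;  ∫_0^1 -2 dx = -2.
Sum: 4/5 − 1 + 5/3 + 1 − 2 = 7/15.
So LHS = 7/15.
∫_0^1 v(x) φ(x) dx = ∫_0^1 (6*x^4 - 8*x^3 + 3*x^2 - x) dx. Term by term:
  ∫_0^1 6*x^4 dx = 6/5;  ∫_0^1 -8*x^3 dx = -2;  ∫_0^1 3*x^2 dx = 1;
  ∫_0^1 -x dx = -1/2.
Sum: 6/5 − 2 + 1 − 1/2 = -3/10.
So RHS = -∫_0^1 v(x) φ(x) dx = 3/10.
LHS − RHS = 1/6 ≠ 0, so the identity fails.
(For a valid weak derivative the identity must hold for EVERY test function, in particular this one. The failure shows v is NOT the weak derivative of u.)
Correct weak derivative would be u'(x) = -6*x**2 + 2*x - 2.


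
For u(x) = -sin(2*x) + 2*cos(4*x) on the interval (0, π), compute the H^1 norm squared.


||u||_{H^1(0,π)}^2 = 73*π/2

u'(x) = -8*sin(4*x) - 2*cos(2*x).
Expand u² and (u')² and integrate term by term on (0, π), using: for integers n ≥ 1, ∫_0^π sin²(nx) dx = ∫_0^π cos²(nx) dx = π/2; for n ≠ n', ∫_0^π sin(nx)sin(n'x) dx = ∫_0^π cos(nx)cos(n'x) dx = 0; and by product-to-sum, ∫_0^π sin(nx)cos(n'x) dx = ½∫_0^π [sin((n+n')x) + sin((n−n')x)] dx, which is 0 when n+n' is even and 2n/(n²−n'²) when n+n' is odd (it need not vanish on (0, π)).
  u² squared terms: (-1)²·∫sin(2x)² dx = 1·π/2 = π/2;  (2)²·∫cos(4x)² dx = 4·π/2 = 2*π.
  u² cross terms: 2·(-1)·(2)·∫sin(2x)·cos(4x) dx = -4·(0) = 0.
  So ∫_0^π u² dx = π/2 + 2*π + 0 = 5*π/2.
  (u')² squared terms: (-8)²·∫sin(4x)² dx = 64·π/2 = 32*π;  (-2)²·∫cos(2x)² dx = 4·π/2 = 2*π.
  (u')² cross terms: 2·(-8)·(-2)·∫sin(4x)·cos(2x) dx = 32·(0) = 0.
  So ∫_0^π (u')² dx = 32*π + 2*π + 0 = 34*π.
||u||_{H^1}^2 = (5*π/2) + (34*π) = 73*π/2.


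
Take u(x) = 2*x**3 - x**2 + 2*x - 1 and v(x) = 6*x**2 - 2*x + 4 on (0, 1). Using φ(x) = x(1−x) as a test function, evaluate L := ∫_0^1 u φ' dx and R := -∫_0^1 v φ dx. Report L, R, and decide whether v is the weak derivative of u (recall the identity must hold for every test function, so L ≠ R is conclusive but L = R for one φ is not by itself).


LHS = -7/15, RHS = -4/5. No, v is not the weak derivative of u.

u(x) = 2*x**3 - x**2 + 2*x - 1, classical derivative u'(x) = 6*x**2 - 2*x + 2.
φ(x) = x(1−x), so φ'(x) = 1 - 2*x.
Note φ(0) = φ(1) = 0, so the boundary term u·φ vanishes.
LHS = ∫_0^1 u(x) φ'(x) dx = ∫_0^1 (-4*x^4 + 4*x^3 - 5*x^2 + 4*x - 1) dx. Term by term:
  ∫_0^1 -4*x^4 dx = -4/5;  ∫_0^1 4*x^3 dx = 1;  ∫_0^1 -5*x^2 dx = -5/3;
  ∫_0^1 4*x dx = 2;  ∫_0^1 -1 dx = -1.
Sum: -4/5 + 1 − 5/3 + 2 − 1 = -7/15.
So LHS = -7/15.
∫_0^1 v(x) φ(x) dx = ∫_0^1 (-6*x^4 + 8*x^3 - 6*x^2 + 4*x) dx. Term by term:
  ∫_0^1 -6*x^4 dx = -6/5;  ∫_0^1 8*x^3 dx = 2;  ∫_0^1 -6*x^2 dx = -2;
  ∫_0^1 4*x dx = 2.
Sum: -6/5 + 2 − 2 + 2 = 4/5.
So RHS = -∫_0^1 v(x) φ(x) dx = -4/5.
LHS − RHS = 1/3 ≠ 0, so the identity fails.
(For a valid weak derivative the identity must hold for EVERY test function, in particular this one. The failure shows v is NOT the weak derivative of u.)
Correct weak derivative would be u'(x) = 6*x**2 - 2*x + 2.


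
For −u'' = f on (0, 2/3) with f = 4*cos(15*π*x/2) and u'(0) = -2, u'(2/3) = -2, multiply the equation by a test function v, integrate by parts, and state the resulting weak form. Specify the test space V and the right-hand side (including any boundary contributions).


V = H^1(0, 2/3) (v unrestricted at boundary; u is determined up to an additive constant); weak form: ∫_0^2/3 u'v' dx = ∫_0^2/3 (4*cos(15*π*x/2)) v dx − 2·v(2/3) + 2·v(0) for all v ∈ V.

Multiply both sides by a test function v and integrate from 0 to 2/3:
  ∫_0^2/3 −u''(x) v(x) dx = ∫_0^2/3 f(x) v(x) dx.
Integrate the LHS by parts once:
  ∫_0^2/3 −u'' v dx = −[u'(x) v(x)]_0^2/3 + ∫_0^2/3 u'(x) v'(x) dx.
Thus ∫_0^2/3 u'(x) v'(x) dx = ∫_0^2/3 f(x) v(x) dx + [u'(x) v(x)]_0^2/3.
Choose V so that boundary terms are either known or forced to vanish.
u has inhomogeneous Neumann u'(0) = -2, u'(2/3) = -2. [u' v]_0^2/3 = (-2)·v(2/3) − (-2)·v(0) = − 2·v(2/3) + 2·v(0). Take V = H^1(0, 2/3); boundary term becomes part of RHS.
Weak formulation: find u (satisfying any essential BC) such that ∫_0^2/3 u'(x) v'(x) dx = ∫_0^2/3 f v dx − 2·v(2/3) + 2·v(0) for all v ∈ V (Neumann data are natural BCs: they enter the RHS as boundary terms).
Substituting f(x) = 4*cos(15*π*x/2), the right-hand side is ∫_0^2/3 (4*cos(15*π*x/2)) v dx − 2·v(2/3) + 2·v(0).
Compatibility check (pure Neumann): taking v ≡ 1 ∈ V gives 0 = ∫_0^2/3 f dx + (-2) − (-2), i.e. ∫_0^2/3 f dx must equal u'(0) − u'(2/3) = 0. Indeed ∫_0^2/3 (4*cos(15*π*x/2)) dx = 0, so the data are compatible. The solution is then unique only up to an additive constant (fix it e.g. by requiring ∫_0^2/3 u dx = 0).


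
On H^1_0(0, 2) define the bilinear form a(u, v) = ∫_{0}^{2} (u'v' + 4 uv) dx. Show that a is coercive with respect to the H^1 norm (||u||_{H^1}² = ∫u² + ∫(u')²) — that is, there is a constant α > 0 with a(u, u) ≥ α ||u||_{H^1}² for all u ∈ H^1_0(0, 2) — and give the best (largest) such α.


α = 1

Coercivity of a(·,·) on H^1_0(0, 2) means a(u, u) ≥ α ||u||_{H^1}² for every u ∈ H^1_0.
The interval has length L = 2, and Poincaré/coercivity depend only on L. Here a(u, u) = ∫(u')² + (4)·∫u².
Here c = 4 ≥ 1, so a(u,u) = ∫(u')² + c∫u² ≥ ∫(u')² + ∫u² = ||u||_{H^1}², i.e. α = 1 works. No larger α is possible: a(u,u) ≥ α||u||_{H^1}² means (1−α)∫(u')² ≥ (α−c)∫u², and for the modes u_n = sin(nπ(x−x₀)/L) (x₀ the left endpoint) one has ∫u_n²/∫(u_n')² = (L/(nπ))² → 0, so a(u_n,u_n)/||u_n||_{H^1}² → 1. Hence the optimal constant is α = 1.
Therefore α = 1.


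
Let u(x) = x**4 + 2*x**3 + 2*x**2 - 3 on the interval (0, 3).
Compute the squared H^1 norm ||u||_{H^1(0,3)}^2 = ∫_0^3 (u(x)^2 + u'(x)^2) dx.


||u||_{H^1}^2 = 1663857/70

The H^1 norm (squared) on an interval (0, L) is
  ||u||_{H^1}^2 = ∫_0^L u(x)^2 dx + ∫_0^L u'(x)^2 dx.
Compute u'(x) = 4*x**3 + 6*x**2 + 4*x.
Then u(x)^2 = x**8 + 4*x**7 + 8*x**6 + 8*x**5 - 2*x**4 - 12*x**3 - 12*x**2 + 9 and u'(x)^2 = 16*x**6 + 48*x**5 + 68*x**4 + 48*x**3 + 16*x**2.
Integrate each monomial from 0 to 3 using ∫_0^3 c·x^n dx = c·3^(n+1)/(n+1):
  ∫_0^3 u(x)^2 dx = ∫_0^3 (x^8 + 4*x^7 + 8*x^6 + 8*x^5 - 2*x^4 - 12*x^3 - 12*x^2 + 9) dx. Term by term:
    ∫_0^3 x^8 dx = 2187;  ∫_0^3 4*x^7 dx = 6561/2;  ∫_0^3 8*x^6 dx = 17496/7;
    ∫_0^3 8*x^5 dx = 972;  ∫_0^3 -2*x^4 dx = -486/5;  ∫_0^3 -12*x^3 dx = -243;
    ∫_0^3 -12*x^2 dx = -108;  ∫_0^3 9 dx = 27.
  Sum: 2187 + 6561/2 + 17496/7 + 972 − 486/5 − 243 − 108 + 27 = 596241/70.
  ∫_0^3 u'(x)^2 dx = ∫_0^3 (16*x^6 + 48*x^5 + 68*x^4 + 48*x^3 + 16*x^2) dx. Term by term:
    ∫_0^3 16*x^6 dx = 34992/7;  ∫_0^3 48*x^5 dx = 5832;  ∫_0^3 68*x^4 dx = 16524/5;
    ∫_0^3 48*x^3 dx = 972;  ∫_0^3 16*x^2 dx = 144.
  Sum: 34992/7 + 5832 + 16524/5 + 972 + 144 = 533808/35.
Adding: ||u||_{H^1}^2 = 596241/70 + 533808/35 = 1663857/70.


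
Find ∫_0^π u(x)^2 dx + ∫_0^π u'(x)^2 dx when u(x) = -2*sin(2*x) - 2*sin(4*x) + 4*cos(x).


||u||_{H^1(0,π)}^2 = -896/15 + 60*π

u'(x) = -4*sin(x) - 4*cos(2*x) - 8*cos(4*x).
Expand u² and (u')² and integrate term by term on (0, π), using: for integers n ≥ 1, ∫_0^π sin²(nx) dx = ∫_0^π cos²(nx) dx = π/2; for n ≠ n', ∫_0^π sin(nx)sin(n'x) dx = ∫_0^π cos(nx)cos(n'x) dx = 0; and by product-to-sum, ∫_0^π sin(nx)cos(n'x) dx = ½∫_0^π [sin((n+n')x) + sin((n−n')x)] dx, which is 0 when n+n' is even and 2n/(n²−n'²) when n+n' is odd (it need not vanish on (0, π)).
  u² squared terms: (-2)²·∫sin(2x)² dx = 4·π/2 = 2*π;  (-2)²·∫sin(4x)² dx = 4·π/2 = 2*π;  (4)²·∫cos(x)² dx = 16·π/2 = 8*π.
  u² cross terms: 2·(-2)·(-2)·∫sin(2x)·sin(4x) dx = 8·(0) = 0;  2·(-2)·(4)·∫sin(2x)·cos(x) dx = -16·(4/3) = -64/3;  2·(-2)·(4)·∫sin(4x)·cos(x) dx = -16·(8/15) = -128/15.
  So ∫_0^π u² dx = 2*π + 2*π + 8*π + 0 − 64/3 − 128/15 = -448/15 + 12*π.
  (u')² squared terms: (-8)²·∫cos(4x)² dx = 64·π/2 = 32*π;  (-4)²·∫cos(2x)² dx = 16·π/2 = 8*π;  (-4)²·∫sin(x)² dx = 16·π/2 = 8*π.
  (u')² cross terms: 2·(-8)·(-4)·∫cos(4x)·cos(2x) dx = 64·(0) = 0;  2·(-8)·(-4)·∫cos(4x)·sin(x) dx = 64·(-2/15) = -128/15;  2·(-4)·(-4)·∫cos(2x)·sin(x) dx = 32·(-2/3) = -64/3.
  So ∫_0^π (u')² dx = 32*π + 8*π + 8*π + 0 − 128/15 − 64/3 = -448/15 + 48*π.
||u||_{H^1}^2 = (-448/15 + 12*π) + (-448/15 + 48*π) = -896/15 + 60*π.


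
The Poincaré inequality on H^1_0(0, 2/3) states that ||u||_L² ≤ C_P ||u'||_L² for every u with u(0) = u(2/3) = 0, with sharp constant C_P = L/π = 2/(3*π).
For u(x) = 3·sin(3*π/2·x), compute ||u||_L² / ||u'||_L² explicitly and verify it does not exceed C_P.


||u||_L² / ||u'||_L² = 2/(3*π) = C_P.

u(x) = 3·sin(3*π/2·x), so u'(x) = 9*π*cos(3*π*x/2)/2.
Writing u(x) = A·sin(kπx/L) with A = 3 and k = 1, use ∫_0^L sin²(kπx/L) dx = L/2 and ∫_0^L cos²(kπx/L) dx = L/2.
u² = 9·sin²(3*π/2·x) and (u')² = 81*π^2/4·cos²(3*π/2·x), and each of sin², cos² integrates to L/2 = 1/3 over (0, 2/3).
∫_0^2/3 u² dx = 3, so ||u||_L² = sqrt(3).
∫_0^2/3 (u')² dx = 27*π^2/4, so ||u'||_L² = 3*sqrt(3)*π/2.
Ratio ||u||_L² / ||u'||_L² = 2/(3*π).
Sharp Poincaré constant on H^1_0(0, 2/3) is C_P = L/π = 2/(3*π), achieved by sin(3*π/2·x).
This is the k = 1 eigenfunction (up to amplitude), so the ratio equals the sharp Poincaré constant exactly.


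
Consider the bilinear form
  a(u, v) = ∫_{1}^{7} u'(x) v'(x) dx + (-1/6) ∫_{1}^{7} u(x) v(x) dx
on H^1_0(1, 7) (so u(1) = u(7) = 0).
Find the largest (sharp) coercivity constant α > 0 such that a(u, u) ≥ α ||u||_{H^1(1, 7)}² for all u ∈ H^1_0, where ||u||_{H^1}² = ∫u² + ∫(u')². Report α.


α = (-6 + π^2)/(π^2 + 36)

Coercivity of a(·,·) on H^1_0(1, 7) means a(u, u) ≥ α ||u||_{H^1}² for every u ∈ H^1_0.
The interval has length L = 6, and Poincaré/coercivity depend only on L. Here a(u, u) = ∫(u')² + (-1/6)·∫u².
Here c = -1/6 < 0 with |c| < (π/L)² = π^2/36, so coercivity still holds. The condition a(u,u) ≥ α||u||_{H^1}² reads (1−α)∫(u')² ≥ (α−c)∫u². Any admissible α is ≤ 1 (rapidly oscillating u have ∫u²/∫(u')² → 0), and α = 1 would force 0 ≥ (1−c)∫u², impossible since c < 1; so 1−α > 0. By the sharp Poincaré inequality on H^1_0 of an interval of length L, ∫(u')² ≥ (π/L)²∫u² with equality for the first sine mode sin(π(x−x₀)/L) (x₀ the left endpoint), so the inequality holds for all u iff (1−α)(π/L)² ≥ α − c, i.e. α ≤ ((π/L)² + c)/((π/L)² + 1) = (1 + c(L/π)²)/(1 + (L/π)²). (Direct route, valid since c ≤ 0: Poincaré gives c∫u² ≥ c(L/π)²∫(u')², so a(u,u) ≥ (1 + c(L/π)²)∫(u')², while ||u||_{H^1}² ≤ (1 + (L/π)²)∫(u')²; dividing yields the same α.) With (π/L)² = π^2/36 and c = -1/6, the largest admissible constant is α = ((π/L)² + c)/((π/L)² + 1).
Simplifying, α = (-6 + π^2)/(π^2 + 36).


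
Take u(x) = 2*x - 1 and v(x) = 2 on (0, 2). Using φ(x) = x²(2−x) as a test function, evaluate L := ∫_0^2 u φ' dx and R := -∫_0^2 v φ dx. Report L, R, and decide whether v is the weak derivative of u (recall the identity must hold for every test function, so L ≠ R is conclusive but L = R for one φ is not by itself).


LHS = -8/3, RHS = -8/3. Yes, v = u' weakly.

u(x) = 2*x - 1, classical derivative u'(x) = 2.
φ(x) = x²(2−x), so φ'(x) = x*(4 - 3*x).
Note φ(0) = φ(2) = 0, so the boundary term u·φ vanishes.
LHS = ∫_0^2 u(x) φ'(x) dx = ∫_0^2 (-6*x^3 + 11*x^2 - 4*x) dx. Term by term:
  ∫_0^2 -6*x^3 dx = -24;  ∫_0^2 11*x^2 dx = 88/3;  ∫_0^2 -4*x dx = -8.
Sum: -24 + 88/3 − 8 = -8/3.
So LHS = -8/3.
∫_0^2 v(x) φ(x) dx = ∫_0^2 (-2*x^3 + 4*x^2) dx. Term by term:
  ∫_0^2 -2*x^3 dx = -8;  ∫_0^2 4*x^2 dx = 32/3.
Sum: -8 + 32/3 = 8/3.
So RHS = -∫_0^2 v(x) φ(x) dx = -8/3.
LHS = RHS, so the identity holds for this test φ.
Moreover u is smooth here and v(x) = u'(x) = 2 pointwise, so the identity holds for every test function. Hence v is the weak derivative of u.


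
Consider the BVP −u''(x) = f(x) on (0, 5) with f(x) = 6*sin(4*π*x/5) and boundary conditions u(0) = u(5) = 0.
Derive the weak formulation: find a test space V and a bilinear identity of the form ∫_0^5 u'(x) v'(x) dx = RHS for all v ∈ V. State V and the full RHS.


V = H^1_0(0, 5) (so v(0) = v(5) = 0); weak form: ∫_0^5 u'v' dx = ∫_0^5 (6*sin(4*π*x/5)) v dx for all v ∈ V.

Multiply both sides by a test function v and integrate from 0 to 5:
  ∫_0^5 −u''(x) v(x) dx = ∫_0^5 f(x) v(x) dx.
Integrate the LHS by parts once:
  ∫_0^5 −u'' v dx = −[u'(x) v(x)]_0^5 + ∫_0^5 u'(x) v'(x) dx.
Thus ∫_0^5 u'(x) v'(x) dx = ∫_0^5 f(x) v(x) dx + [u'(x) v(x)]_0^5.
Choose V so that boundary terms are either known or forced to vanish.
u is Dirichlet: u(0) = u(5) = 0. Let V = H^1_0(0, 5); then v(0) = v(5) = 0, and [u' v]_0^5 = 0.
Weak formulation: find u (satisfying any essential BC) such that ∫_0^5 u'(x) v'(x) dx = ∫_0^5 f v dx for all v ∈ V.
Substituting f(x) = 6*sin(4*π*x/5), the right-hand side is ∫_0^5 (6*sin(4*π*x/5)) v dx.


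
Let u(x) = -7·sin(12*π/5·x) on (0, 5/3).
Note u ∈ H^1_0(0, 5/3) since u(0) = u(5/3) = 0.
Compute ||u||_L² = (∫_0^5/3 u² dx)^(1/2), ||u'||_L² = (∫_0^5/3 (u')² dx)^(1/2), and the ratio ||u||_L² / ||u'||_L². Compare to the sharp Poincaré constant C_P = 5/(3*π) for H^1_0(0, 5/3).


||u||_L² / ||u'||_L² = 5/(12*π) < C_P = 5/(3*π).

u(x) = -7·sin(12*π/5·x), so u'(x) = -84*π*cos(12*π*x/5)/5.
Writing u(x) = A·sin(kπx/L) with A = -7 and k = 4, use ∫_0^L sin²(kπx/L) dx = L/2 and ∫_0^L cos²(kπx/L) dx = L/2.
u² = 49·sin²(12*π/5·x) and (u')² = 7056*π^2/25·cos²(12*π/5·x), and each of sin², cos² integrates to L/2 = 5/6 over (0, 5/3).
∫_0^5/3 u² dx = 245/6, so ||u||_L² = 7*sqrt(30)/6.
∫_0^5/3 (u')² dx = 1176*π^2/5, so ||u'||_L² = 14*sqrt(30)*π/5.
Ratio ||u||_L² / ||u'||_L² = 5/(12*π).
Sharp Poincaré constant on H^1_0(0, 5/3) is C_P = L/π = 5/(3*π), achieved by sin(3*π/5·x).
This is the k = 4 harmonic; the ratio L/(kπ) is strictly less than C_P = L/π, consistent with the sharp inequality ||u||_L² ≤ C_P ||u'||_L².


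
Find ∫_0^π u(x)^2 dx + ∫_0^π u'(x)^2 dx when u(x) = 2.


||u||_{H^1(0,π)}^2 = 4*π

u'(x) = 0.
Expand u² and (u')² and integrate term by term on (0, π), using: for integers n ≥ 1, ∫_0^π sin²(nx) dx = ∫_0^π cos²(nx) dx = π/2; for n ≠ n', ∫_0^π sin(nx)sin(n'x) dx = ∫_0^π cos(nx)cos(n'x) dx = 0; and by product-to-sum, ∫_0^π sin(nx)cos(n'x) dx = ½∫_0^π [sin((n+n')x) + sin((n−n')x)] dx, which is 0 when n+n' is even and 2n/(n²−n'²) when n+n' is odd (it need not vanish on (0, π)). For the constant mode: ∫_0^π 1 dx = π, ∫_0^π cos(nx) dx = 0, ∫_0^π sin(nx) dx = (1−(−1)^n)/n.
  u² squared terms: (2)²·∫1 dx = 4·π = 4*π.
  So ∫_0^π u² dx = 4*π.
  u' ≡ 0, so ∫_0^π (u')² dx = 0.
||u||_{H^1}^2 = (4*π) + (0) = 4*π.


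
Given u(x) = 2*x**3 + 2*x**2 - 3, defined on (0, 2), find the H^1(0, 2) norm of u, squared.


||u||_{H^1}^2 = 4110/7

The H^1 norm (squared) on an interval (0, L) is
  ||u||_{H^1}^2 = ∫_0^L u(x)^2 dx + ∫_0^L u'(x)^2 dx.
Compute u'(x) = 6*x**2 + 4*x.
Then u(x)^2 = 4*x**6 + 8*x**5 + 4*x**4 - 12*x**3 - 12*x**2 + 9 and u'(x)^2 = 36*x**4 + 48*x**3 + 16*x**2.
Integrate each monomial from 0 to 2 using ∫_0^2 c·x^n dx = c·2^(n+1)/(n+1):
  ∫_0^2 u(x)^2 dx = ∫_0^2 (4*x^6 + 8*x^5 + 4*x^4 - 12*x^3 - 12*x^2 + 9) dx. Term by term:
    ∫_0^2 4*x^6 dx = 512/7;  ∫_0^2 8*x^5 dx = 256/3;  ∫_0^2 4*x^4 dx = 128/5;
    ∫_0^2 -12*x^3 dx = -48;  ∫_0^2 -12*x^2 dx = -32;  ∫_0^2 9 dx = 18.
  Sum: 512/7 + 256/3 + 128/5 − 48 − 32 + 18 = 12818/105.
  ∫_0^2 u'(x)^2 dx = ∫_0^2 (36*x^4 + 48*x^3 + 16*x^2) dx. Term by term:
    ∫_0^2 36*x^4 dx = 1152/5;  ∫_0^2 48*x^3 dx = 192;  ∫_0^2 16*x^2 dx = 128/3.
  Sum: 1152/5 + 192 + 128/3 = 6976/15.
Adding: ||u||_{H^1}^2 = 12818/105 + 6976/15 = 4110/7.


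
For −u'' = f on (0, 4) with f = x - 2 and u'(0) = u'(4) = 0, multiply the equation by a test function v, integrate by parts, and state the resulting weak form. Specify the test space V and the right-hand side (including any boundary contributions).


V = H^1(0, 4) (no boundary constraint on v; u is determined up to an additive constant); weak form: ∫_0^4 u'v' dx = ∫_0^4 (x - 2) v dx for all v ∈ V.

Multiply both sides by a test function v and integrate from 0 to 4:
  ∫_0^4 −u''(x) v(x) dx = ∫_0^4 f(x) v(x) dx.
Integrate the LHS by parts once:
  ∫_0^4 −u'' v dx = −[u'(x) v(x)]_0^4 + ∫_0^4 u'(x) v'(x) dx.
Thus ∫_0^4 u'(x) v'(x) dx = ∫_0^4 f(x) v(x) dx + [u'(x) v(x)]_0^4.
Choose V so that boundary terms are either known or forced to vanish.
u has homogeneous Neumann: u'(0) = u'(4) = 0. So [u' v]_0^4 = 0·v(4) − 0·v(0) = 0 for any v; take V = H^1(0, 4).
Weak formulation: find u (satisfying any essential BC) such that ∫_0^4 u'(x) v'(x) dx = ∫_0^4 f v dx for all v ∈ V (homogeneous Neumann, so boundary terms vanish).
Substituting f(x) = x - 2, the right-hand side is ∫_0^4 (x - 2) v dx.
Compatibility check (pure Neumann): taking v ≡ 1 ∈ V gives 0 = ∫_0^4 f dx + (0) − (0), i.e. ∫_0^4 f dx must equal u'(0) − u'(4) = 0. Indeed ∫_0^4 (x - 2) dx = 0, so the data are compatible. The solution is then unique only up to an additive constant (fix it e.g. by requiring ∫_0^4 u dx = 0).


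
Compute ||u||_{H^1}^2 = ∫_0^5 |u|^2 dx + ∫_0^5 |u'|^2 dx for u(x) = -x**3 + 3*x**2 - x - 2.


||u||_{H^1}^2 = 139225/42

The H^1 norm (squared) on an interval (0, L) is
  ||u||_{H^1}^2 = ∫_0^L u(x)^2 dx + ∫_0^L u'(x)^2 dx.
Compute u'(x) = -3*x**2 + 6*x - 1.
Then u(x)^2 = x**6 - 6*x**5 + 11*x**4 - 2*x**3 - 11*x**2 + 4*x + 4 and u'(x)^2 = 9*x**4 - 36*x**3 + 42*x**2 - 12*x + 1.
Integrate each monomial from 0 to 5 using ∫_0^5 c·x^n dx = c·5^(n+1)/(n+1):
  ∫_0^5 u(x)^2 dx = ∫_0^5 (x^6 - 6*x^5 + 11*x^4 - 2*x^3 - 11*x^2 + 4*x + 4) dx. Term by term:
    ∫_0^5 x^6 dx = 78125/7;  ∫_0^5 -6*x^5 dx = -15625;  ∫_0^5 11*x^4 dx = 6875;
    ∫_0^5 -2*x^3 dx = -625/2;  ∫_0^5 -11*x^2 dx = -1375/3;  ∫_0^5 4*x dx = 50;
    ∫_0^5 4 dx = 20.
  Sum: 78125/7 − 15625 + 6875 − 625/2 − 1375/3 + 50 + 20 = 71815/42.
  ∫_0^5 u'(x)^2 dx = ∫_0^5 (9*x^4 - 36*x^3 + 42*x^2 - 12*x + 1) dx. Term by term:
    ∫_0^5 9*x^4 dx = 5625;  ∫_0^5 -36*x^3 dx = -5625;  ∫_0^5 42*x^2 dx = 1750;
    ∫_0^5 -12*x dx = -150;  ∫_0^5 1 dx = 5.
  Sum: 5625 − 5625 + 1750 − 150 + 5 = 1605.
Adding: ||u||_{H^1}^2 = 71815/42 + 1605 = 139225/42.


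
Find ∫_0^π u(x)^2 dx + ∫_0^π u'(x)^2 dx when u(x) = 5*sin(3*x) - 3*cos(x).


||u||_{H^1(0,π)}^2 = 134*π

u'(x) = 3*sin(x) + 15*cos(3*x).
Expand u² and (u')² and integrate term by term on (0, π), using: for integers n ≥ 1, ∫_0^π sin²(nx) dx = ∫_0^π cos²(nx) dx = π/2; for n ≠ n', ∫_0^π sin(nx)sin(n'x) dx = ∫_0^π cos(nx)cos(n'x) dx = 0; and by product-to-sum, ∫_0^π sin(nx)cos(n'x) dx = ½∫_0^π [sin((n+n')x) + sin((n−n')x)] dx, which is 0 when n+n' is even and 2n/(n²−n'²) when n+n' is odd (it need not vanish on (0, π)).
  u² squared terms: (-3)²·∫cos(x)² dx = 9·π/2 = 9*π/2;  (5)²·∫sin(3x)² dx = 25·π/2 = 25*π/2.
  u² cross terms: 2·(-3)·(5)·∫cos(x)·sin(3x) dx = -30·(0) = 0.
  So ∫_0^π u² dx = 9*π/2 + 25*π/2 + 0 = 17*π.
  (u')² squared terms: (3)²·∫sin(x)² dx = 9·π/2 = 9*π/2;  (15)²·∫cos(3x)² dx = 225·π/2 = 225*π/2.
  (u')² cross terms: 2·(3)·(15)·∫sin(x)·cos(3x) dx = 90·(0) = 0.
  So ∫_0^π (u')² dx = 9*π/2 + 225*π/2 + 0 = 117*π.
||u||_{H^1}^2 = (17*π) + (117*π) = 134*π.


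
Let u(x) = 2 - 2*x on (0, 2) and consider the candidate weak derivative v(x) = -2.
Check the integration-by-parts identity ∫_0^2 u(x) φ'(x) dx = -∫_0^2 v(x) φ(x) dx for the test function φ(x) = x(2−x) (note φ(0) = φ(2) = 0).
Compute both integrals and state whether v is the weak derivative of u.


LHS = 8/3, RHS = 8/3. Yes, v = u' weakly.

u(x) = 2 - 2*x, classical derivative u'(x) = -2.
φ(x) = x(2−x), so φ'(x) = 2 - 2*x.
Note φ(0) = φ(2) = 0, so the boundary term u·φ vanishes.
LHS = ∫_0^2 u(x) φ'(x) dx = ∫_0^2 (4*x^2 - 8*x + 4) dx. Term by term:
  ∫_0^2 4*x^2 dx = 32/3;  ∫_0^2 -8*x dx = -16;  ∫_0^2 4 dx = 8.
Sum: 32/3 − 16 + 8 = 8/3.
So LHS = 8/3.
∫_0^2 v(x) φ(x) dx = ∫_0^2 (2*x^2 - 4*x) dx. Term by term:
  ∫_0^2 2*x^2 dx = 16/3;  ∫_0^2 -4*x dx = -8.
Sum: 16/3 − 8 = -8/3.
So RHS = -∫_0^2 v(x) φ(x) dx = 8/3.
LHS = RHS, so the identity holds for this test φ.
Moreover u is smooth here and v(x) = u'(x) = -2 pointwise, so the identity holds for every test function. Hence v is the weak derivative of u.


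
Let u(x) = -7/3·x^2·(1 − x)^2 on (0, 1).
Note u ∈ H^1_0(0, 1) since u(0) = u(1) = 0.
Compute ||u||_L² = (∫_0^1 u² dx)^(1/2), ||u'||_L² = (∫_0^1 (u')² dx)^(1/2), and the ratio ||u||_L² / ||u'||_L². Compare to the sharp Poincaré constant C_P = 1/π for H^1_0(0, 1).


||u||_L² / ||u'||_L² = sqrt(3)/6 < C_P = 1/π.

u(x) = -7/3·x^2·(1 − x)^2, so u'(x) = 14*x*(x*(1 - x) - (x - 1)^2)/3.
u(x) = -7/3·x^2·(1 − x)^2 vanishes at x = 0 and x = 1, so u ∈ H^1_0(0, 1). Differentiate via the product rule and integrate the resulting polynomials term by term.
  ∫_0^1 u² dx = ∫_0^1 (49*x^8/9 - 196*x^7/9 + 98*x^6/3 - 196*x^5/9 + 49*x^4/9) dx. Term by term:
    ∫_0^1 49*x^8/9 dx = 49/81;  ∫_0^1 -196*x^7/9 dx = -49/18;  ∫_0^1 98*x^6/3 dx = 14/3;
    ∫_0^1 -196*x^5/9 dx = -98/27;  ∫_0^1 49*x^4/9 dx = 49/45.
  Sum: 49/81 − 49/18 + 14/3 − 98/27 + 49/45 = 7/810.
  ∫_0^1 (u')² dx = ∫_0^1 (784*x^6/9 - 784*x^5/3 + 2548*x^4/9 - 392*x^3/3 + 196*x^2/9) dx. Term by term:
    ∫_0^1 784*x^6/9 dx = 112/9;  ∫_0^1 -784*x^5/3 dx = -392/9;  ∫_0^1 2548*x^4/9 dx = 2548/45;
    ∫_0^1 -392*x^3/3 dx = -98/3;  ∫_0^1 196*x^2/9 dx = 196/27.
  Sum: 112/9 − 392/9 + 2548/45 − 98/3 + 196/27 = 14/135.
∫_0^1 u² dx = 7/810, so ||u||_L² = sqrt(70)/90.
∫_0^1 (u')² dx = 14/135, so ||u'||_L² = sqrt(210)/45.
Ratio ||u||_L² / ||u'||_L² = sqrt(3)/6.
Sharp Poincaré constant on H^1_0(0, 1) is C_P = L/π = 1/π, achieved by sin(π·x).
A polynomial bump cannot attain the sharp Poincaré constant (only the first sine eigenfunction does), so the ratio is strictly less than C_P, consistent with ||u||_L² ≤ C_P ||u'||_L².
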